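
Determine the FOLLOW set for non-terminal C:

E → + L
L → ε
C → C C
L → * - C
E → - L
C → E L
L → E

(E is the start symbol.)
In C → C C: C is followed by C, add FIRST(C) \ {ε} = { '+', '-' }
In C → C C: C is at the end; this adds FOLLOW(C) to itself — nothing new
In L → * - C: C is at the end, add FOLLOW(L)

The FOLLOW sets referred to above (computed the same way, to a fixed point):
  FOLLOW(L) = { $, '*', '+', '-' }

Taking the union: FOLLOW(C) = { $, '*', '+', '-' }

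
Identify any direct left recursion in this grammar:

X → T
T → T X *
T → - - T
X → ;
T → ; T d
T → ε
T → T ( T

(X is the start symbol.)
X → T: starts with T
T → T X *: LEFT RECURSIVE (starts with T)
T → - - T: starts with '-'
X → ;: starts with ';'
T → ; T d: starts with ';'
T → ε: starts with ε
T → T ( T: LEFT RECURSIVE (starts with T)

The grammar has direct left recursion on: T.

Answer: Yes, T is left-recursive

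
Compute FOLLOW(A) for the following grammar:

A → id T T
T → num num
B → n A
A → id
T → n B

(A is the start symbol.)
{ $, 'n', 'num' }

A is the start symbol, so $ ∈ FOLLOW(A).
In B → n A: A is at the end, add FOLLOW(B)

The FOLLOW sets referred to above (computed the same way, to a fixed point):
  FOLLOW(B) = { $, 'n', 'num' }

Taking the union: FOLLOW(A) = { $, 'n', 'num' }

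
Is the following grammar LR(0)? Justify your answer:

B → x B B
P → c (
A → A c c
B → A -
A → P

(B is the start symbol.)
Yes, the grammar is LR(0)

A grammar is LR(0) if no state in the canonical LR(0) collection has:
  - both a shift item (dot before a terminal) and a complete item (shift-reduce conflict), or
  - two or more complete items (reduce-reduce conflict; the accept item [B' → B .] counts as a complete item here).

Augment with B' → B and build the canonical LR(0) collection (I0 = CLOSURE({[B' → . B]}), then GOTO on every symbol after a dot until no new states appear). It has 12 states:
  I0: { [A → . A c c], [A → . P], [B → . A -], [B → . x B B], [B' → . B], [P → . c (] }  — shift
  I1: { [A → A . c c], [B → A . -] }  — shift
  I2: { [B' → B .] }  — accept
  I3: { [A → P .] }  — reduce
  I4: { [P → c . (] }  — shift
  I5: { [A → . A c c], [A → . P], [B → . A -], [B → . x B B], [B → x . B B], [P → . c (] }  — shift
  I6: { [A → . A c c], [A → . P], [B → . A -], [B → . x B B], [B → x B . B], [P → . c (] }  — shift
  I7: { [B → x B B .] }  — reduce
  I8: { [P → c ( .] }  — reduce
  I9: { [B → A - .] }  — reduce
  I10: { [A → A c . c] }  — shift
  I11: { [A → A c c .] }  — reduce

Every state is either a pure shift/goto state or contains exactly one complete item and nothing to shift — no conflicts. The grammar is LR(0).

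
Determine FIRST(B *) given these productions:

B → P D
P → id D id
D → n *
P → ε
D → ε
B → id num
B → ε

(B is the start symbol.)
{ '*', 'id', 'n' }

FIRST sets of the non-terminals involved (from the grammar, by fixed-point iteration):
  FIRST(B) = { 'id', 'n', ε }

To compute FIRST(B *), process the symbols left to right:
Symbol B is a non-terminal. Add FIRST(B) \ {ε} = { 'id', 'n' }
B is nullable (ε ∈ FIRST(B)), continue to the next symbol.
Symbol * is a terminal. Add '*' and stop.
FIRST(B *) = { '*', 'id', 'n' }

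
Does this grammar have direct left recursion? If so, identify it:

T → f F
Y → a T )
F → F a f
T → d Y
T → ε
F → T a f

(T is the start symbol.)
Direct left recursion occurs when N → N α for some non-terminal N (the right-hand side begins with the left-hand side itself).

T → f F: starts with f
Y → a T ): starts with a
F → F a f: LEFT RECURSIVE (starts with F)
T → d Y: starts with d
T → ε: starts with ε
F → T a f: starts with T

The grammar has direct left recursion on: F.

Answer: Yes, F is left-recursive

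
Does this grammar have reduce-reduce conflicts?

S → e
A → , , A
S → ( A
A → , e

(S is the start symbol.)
A reduce-reduce conflict occurs when an LR(0) state has two complete items [A → α .] and [B → β .] — both call for a reduction, and with no lookahead the parser cannot choose between them.

Augment with S' → S and build the canonical LR(0) collection (I0 = CLOSURE({[S' → . S]}), then GOTO on every symbol after a dot until no new states appear). It has 9 states:
  I0: { [S → . ( A], [S → . e], [S' → . S] }  — shift
  I1: { [A → . , , A], [A → . , e], [S → ( . A] }  — shift
  I2: { [S' → S .] }  — accept
  I3: { [S → e .] }  — reduce
  I4: { [A → , . , A], [A → , . e] }  — shift
  I5: { [S → ( A .] }  — reduce
  I6: { [A → , , . A], [A → . , , A], [A → . , e] }  — shift
  I7: { [A → , e .] }  — reduce
  I8: { [A → , , A .] }  — reduce

No state contains more than one complete item.

Answer: No reduce-reduce conflicts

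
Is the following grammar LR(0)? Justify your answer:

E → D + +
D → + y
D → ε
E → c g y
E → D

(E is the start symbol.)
Augment with E' → E and build the canonical LR(0) collection (I0 = CLOSURE({[E' → . E]}), then GOTO on every symbol after a dot until no new states appear). It has 10 states:
  I0: { [D → . + y], [D → .], [E → . D + +], [E → . D], [E → . c g y], [E' → . E] }  — shift, reduce
  I1: { [D → + . y] }  — shift
  I2: { [E → D . + +], [E → D .] }  — shift, reduce
  I3: { [E' → E .] }  — accept
  I4: { [E → c . g y] }  — shift
  I5: { [E → c g . y] }  — shift
  I6: { [E → c g y .] }  — reduce
  I7: { [E → D + . +] }  — shift
  I8: { [E → D + + .] }  — reduce
  I9: { [D → + y .] }  — reduce

Conflict in state I0:
  Shift-reduce conflict between [D → .] and [D → . + y]
So the grammar is NOT LR(0).

Answer: No. Shift-reduce conflict between [D → .] and [D → . + y]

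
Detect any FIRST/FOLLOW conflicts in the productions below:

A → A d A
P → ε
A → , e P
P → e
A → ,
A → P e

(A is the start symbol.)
A FIRST/FOLLOW conflict occurs when a non-terminal N has a nullable alternative N → β (β ⇒* ε) and another alternative N → α with FIRST(α) ∩ FOLLOW(N) ≠ ∅: on such a lookahead the parser cannot decide between expanding α and letting N vanish via β.

Nullable non-terminals: P.

P: nullable alternative(s) P → ε; FOLLOW(P) = { $, 'd', 'e' }
  P → ε: FIRST \ {ε} = { } — this is the only nullable alternative, skip
  P → e: FIRST \ {ε} = { 'e' } — overlaps FOLLOW(P) on { 'e' }: CONFLICT

A has no nullable alternative, so no FIRST/FOLLOW check is needed there.

So the grammar has 1 FIRST/FOLLOW conflict (marked CONFLICT above).

Answer: Yes. P → e with FOLLOW(P) on { 'e' }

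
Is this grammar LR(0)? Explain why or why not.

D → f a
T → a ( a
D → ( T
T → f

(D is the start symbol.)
Yes, the grammar is LR(0)

Augment with D' → D and build the canonical LR(0) collection (I0 = CLOSURE({[D' → . D]}), then GOTO on every symbol after a dot until no new states appear). It has 10 states:
  I0: { [D → . ( T], [D → . f a], [D' → . D] }  — shift
  I1: { [D → ( . T], [T → . a ( a], [T → . f] }  — shift
  I2: { [D' → D .] }  — accept
  I3: { [D → f . a] }  — shift
  I4: { [D → f a .] }  — reduce
  I5: { [D → ( T .] }  — reduce
  I6: { [T → a . ( a] }  — shift
  I7: { [T → f .] }  — reduce
  I8: { [T → a ( . a] }  — shift
  I9: { [T → a ( a .] }  — reduce

Every state is either a pure shift/goto state or contains exactly one complete item and nothing to shift — no conflicts. The grammar is LR(0).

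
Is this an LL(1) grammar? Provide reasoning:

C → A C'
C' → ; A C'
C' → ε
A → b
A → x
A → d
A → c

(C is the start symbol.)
A grammar is LL(1) if for each non-terminal N with multiple productions, the predict sets of those productions are pairwise disjoint, where PREDICT(N → α) = (FIRST(α) \ {ε}) ∪ (FOLLOW(N) if α ⇒* ε).

Relevant sets:
  FOLLOW(C') = { $ }

For C':
  PREDICT(C' → ';' A C') = { ';' }
  PREDICT(C' → ε) = { $ }
For A:
  PREDICT(A → b) = { 'b' }
  PREDICT(A → x) = { 'x' }
  PREDICT(A → d) = { 'd' }
  PREDICT(A → c) = { 'c' }
C has a single production, so nothing to check there.

All predict sets are disjoint. The grammar IS LL(1).

Answer: Yes, the grammar is LL(1).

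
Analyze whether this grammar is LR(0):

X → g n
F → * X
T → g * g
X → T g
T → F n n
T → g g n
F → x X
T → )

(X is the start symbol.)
Yes, the grammar is LR(0)

Augment with X' → X and build the canonical LR(0) collection (I0 = CLOSURE({[X' → . X]}), then GOTO on every symbol after a dot until no new states appear). It has 18 states:
  I0: { [F → . * X], [F → . x X], [T → . )], [T → . F n n], [T → . g * g], [T → . g g n], [X → . T g], [X → . g n], [X' → . X] }  — shift
  I1: { [T → ) .] }  — reduce
  I2: { [F → * . X], [F → . * X], [F → . x X], [T → . )], [T → . F n n], [T → . g * g], [T → . g g n], [X → . T g], [X → . g n] }  — shift
  I3: { [T → F . n n] }  — shift
  I4: { [X → T . g] }  — shift
  I5: { [X' → X .] }  — accept
  I6: { [T → g . * g], [T → g . g n], [X → g . n] }  — shift
  I7: { [F → . * X], [F → . x X], [F → x . X], [T → . )], [T → . F n n], [T → . g * g], [T → . g g n], [X → . T g], [X → . g n] }  — shift
  I8: { [F → x X .] }  — reduce
  I9: { [T → g * . g] }  — shift
  I10: { [T → g g . n] }  — shift
  I11: { [X → g n .] }  — reduce
  I12: { [T → g g n .] }  — reduce
  I13: { [T → g * g .] }  — reduce
  I14: { [X → T g .] }  — reduce
  I15: { [T → F n . n] }  — shift
  I16: { [T → F n n .] }  — reduce
  I17: { [F → * X .] }  — reduce

Every state is either a pure shift/goto state or contains exactly one complete item and nothing to shift — no conflicts. The grammar is LR(0).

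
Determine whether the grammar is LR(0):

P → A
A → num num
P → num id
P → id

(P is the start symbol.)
Yes, the grammar is LR(0)

Augment with P' → P and build the canonical LR(0) collection (I0 = CLOSURE({[P' → . P]}), then GOTO on every symbol after a dot until no new states appear). It has 7 states:
  I0: { [A → . num num], [P → . A], [P → . id], [P → . num id], [P' → . P] }  — shift
  I1: { [P → A .] }  — reduce
  I2: { [P' → P .] }  — accept
  I3: { [P → id .] }  — reduce
  I4: { [A → num . num], [P → num . id] }  — shift
  I5: { [P → num id .] }  — reduce
  I6: { [A → num num .] }  — reduce

Every state is either a pure shift/goto state or contains exactly one complete item and nothing to shift — no conflicts. The grammar is LR(0).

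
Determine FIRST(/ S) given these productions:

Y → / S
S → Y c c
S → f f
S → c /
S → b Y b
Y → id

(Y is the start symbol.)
To compute FIRST(/ S), process the symbols left to right:
Symbol / is a terminal. Add '/' and stop.
FIRST(/ S) = { '/' }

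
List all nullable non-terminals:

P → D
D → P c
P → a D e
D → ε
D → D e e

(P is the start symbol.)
A non-terminal is nullable if it can derive ε (the empty string): either it has an ε-production, or it has a production whose right-hand side consists entirely of nullable non-terminals.

ε-productions: D → ε
So D is immediately nullable.
P → D: every symbol on the right is nullable, so P is nullable too.
Every non-terminal is now nullable.
Nullable = { 'D', 'P' }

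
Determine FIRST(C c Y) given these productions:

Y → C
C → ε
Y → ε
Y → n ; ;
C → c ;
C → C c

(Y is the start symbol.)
{ 'c' }

FIRST sets of the non-terminals involved (from the grammar, by fixed-point iteration):
  FIRST(C) = { 'c', ε }

To compute FIRST(C c Y), process the symbols left to right:
Symbol C is a non-terminal. Add FIRST(C) \ {ε} = { 'c' }
C is nullable (ε ∈ FIRST(C)), continue to the next symbol.
Symbol c is a terminal. Add 'c' and stop.
FIRST(C c Y) = { 'c' }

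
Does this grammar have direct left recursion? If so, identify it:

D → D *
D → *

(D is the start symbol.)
Yes, D is left-recursive

Direct left recursion occurs when N → N α for some non-terminal N (the right-hand side begins with the left-hand side itself).

D → D *: LEFT RECURSIVE (starts with D)
D → *: starts with '*'

The grammar has direct left recursion on: D.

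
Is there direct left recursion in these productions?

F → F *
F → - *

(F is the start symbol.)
Yes, F is left-recursive

F → F *: LEFT RECURSIVE (starts with F)
F → - *: starts with '-'

The grammar has direct left recursion on: F.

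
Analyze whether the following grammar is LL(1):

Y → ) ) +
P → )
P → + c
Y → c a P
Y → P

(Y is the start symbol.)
Relevant sets:
  FIRST(P) = { ')', '+' }

For Y:
  PREDICT(Y → ')' ')' '+') = { ')' }
  PREDICT(Y → c a P) = { 'c' }
  PREDICT(Y → P) = { ')', '+' }
For P:
  PREDICT(P → ')') = { ')' }
  PREDICT(P → '+' c) = { '+' }

Conflict found: Predict set conflict for Y: { ')' }
The grammar is NOT LL(1).

Answer: No. Predict set conflict for Y: { ')' }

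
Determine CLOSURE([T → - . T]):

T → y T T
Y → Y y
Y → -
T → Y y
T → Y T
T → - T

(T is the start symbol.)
To compute CLOSURE, for each item [A → α.Bβ] where B is a non-terminal, add [B → .γ] for all productions B → γ; repeat for the newly added items until nothing changes.

Start with: [T → - . T]
  [T → - . T] has the dot before T: add [T → . y T T], [T → . Y y], [T → . Y T], [T → . - T]
  [T → . Y y] has the dot before Y: add [Y → . Y y], [Y → . -]
No further items can be added.

CLOSURE = { [T → - . T], [T → . - T], [T → . Y T], [T → . Y y], [T → . y T T], [Y → . -], [Y → . Y y] }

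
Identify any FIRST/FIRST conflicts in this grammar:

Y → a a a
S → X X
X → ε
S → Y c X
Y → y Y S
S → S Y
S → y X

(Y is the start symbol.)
FIRST sets of the non-terminals at (or reachable through a nullable prefix from) the front of some alternative:
  FIRST(X) = { ε }
  FIRST(Y) = { 'a', 'y' }
  FIRST(S) = { 'a', 'y', ε }

Productions for Y:
  Y → a a a: FIRST = { 'a' }
  Y → y Y S: FIRST = { 'y' }
Productions for S:
  S → X X: FIRST = { ε }
  S → Y c X: FIRST = { 'a', 'y' }
  S → S Y: FIRST = { 'a', 'y' }
  S → y X: FIRST = { 'y' }
X has only one production, so no FIRST/FIRST conflict is possible there.

Conflict for S: S → Y c X and S → S Y
  Overlap: { 'a', 'y' }
Conflict for S: S → Y c X and S → y X
  Overlap: { 'y' }
Conflict for S: S → S Y and S → y X
  Overlap: { 'y' }

Answer: Yes. S → Y c X / S → S Y on { 'a', 'y' }; S → Y c X / S → y X on { 'y' }; S → S Y / S → y X on { 'y' }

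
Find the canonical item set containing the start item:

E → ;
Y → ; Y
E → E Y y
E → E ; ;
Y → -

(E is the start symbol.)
{ [E → . ;], [E → . E ; ;], [E → . E Y y], [E' → . E] }

First, augment the grammar with E' → E
I₀ = CLOSURE({ [E' → . E] }):
  [E' → . E] has the dot before E: add [E → . ;], [E → . E Y y], [E → . E ; ;]
No further items can be added.

I₀ = { [E → . ;], [E → . E ; ;], [E → . E Y y], [E' → . E] }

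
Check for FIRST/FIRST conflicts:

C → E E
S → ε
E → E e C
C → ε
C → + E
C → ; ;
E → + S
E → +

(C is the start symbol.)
Yes. C → E E / C → '+' E on { '+' }; E → E e C / E → '+' S on { '+' }; E → E e C / E → '+' on { '+' }; E → '+' S / E → '+' on { '+' }

FIRST sets of the non-terminals at (or reachable through a nullable prefix from) the front of some alternative:
  FIRST(E) = { '+' }

Productions for C:
  C → E E: FIRST = { '+' }
  C → ε: FIRST = { ε }
  C → + E: FIRST = { '+' }
  C → ; ;: FIRST = { ';' }
Productions for E:
  E → E e C: FIRST = { '+' }
  E → + S: FIRST = { '+' }
  E → +: FIRST = { '+' }
S has only one production, so no FIRST/FIRST conflict is possible there.

Conflict for C: C → E E and C → + E
  Overlap: { '+' }
Conflict for E: E → E e C and E → + S
  Overlap: { '+' }
Conflict for E: E → E e C and E → +
  Overlap: { '+' }
Conflict for E: E → + S and E → +
  Overlap: { '+' }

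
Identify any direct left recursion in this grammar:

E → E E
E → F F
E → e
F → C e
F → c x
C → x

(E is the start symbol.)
E → E E: LEFT RECURSIVE (starts with E)
E → F F: starts with F
E → e: starts with e
F → C e: starts with C
F → c x: starts with c
C → x: starts with x

The grammar has direct left recursion on: E.

Answer: Yes, E is left-recursive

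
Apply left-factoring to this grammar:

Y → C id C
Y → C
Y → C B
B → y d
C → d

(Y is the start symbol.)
Left-factoring transforms A → αβ₁ | αβ₂ into A → αA' and A' → β₁ | β₂
(α is the longest common prefix among the alternatives). Repeat until
no nonterminal has two alternatives with a common prefix.

Round 1: Y has alternatives sharing prefix 'C'. Introduce Y': Y → C Y'
  Add: Y' → id C
  Add: Y' → ε
  Add: Y' → B

No remaining common prefixes — done.

Resulting grammar:
Y → C Y'
Y' → id C
Y' → ε
Y' → B
B → y d
C → d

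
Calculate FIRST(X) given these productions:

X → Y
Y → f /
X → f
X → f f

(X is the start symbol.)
To compute FIRST(X), examine every production with X on the left-hand side, reading each right-hand side left to right until a non-nullable symbol is reached.

FIRST sets of the other non-terminals involved (by the same procedure, iterated to a fixed point):
  FIRST(Y) = { 'f' }

From X → Y:
  - Y is a non-terminal: add FIRST(Y) \ {ε} = { 'f' }
    Y is not nullable, so stop
From X → f:
  - f is a terminal: add 'f' and stop
From X → f f:
  - f is a terminal: add 'f' and stop

Collecting: FIRST(X) = { 'f' }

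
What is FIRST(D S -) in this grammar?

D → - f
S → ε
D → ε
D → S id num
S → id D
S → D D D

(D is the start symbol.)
{ '-', 'id' }

FIRST sets of the non-terminals involved (from the grammar, by fixed-point iteration):
  FIRST(D) = { '-', 'id', ε }
  FIRST(S) = { '-', 'id', ε }

To compute FIRST(D S -), process the symbols left to right:
Symbol D is a non-terminal. Add FIRST(D) \ {ε} = { '-', 'id' }
D is nullable (ε ∈ FIRST(D)), continue to the next symbol.
Symbol S is a non-terminal. Add FIRST(S) \ {ε} = { '-', 'id' }
S is nullable (ε ∈ FIRST(S)), continue to the next symbol.
Symbol - is a terminal. Add '-' and stop.
FIRST(D S -) = { '-', 'id' }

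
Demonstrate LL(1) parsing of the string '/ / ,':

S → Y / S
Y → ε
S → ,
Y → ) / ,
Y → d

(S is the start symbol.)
Stack is shown with the top on the left.

Stack    Input    Action
------------------------
S $      / / , $  output S → Y / S
Y / S $  / / , $  output Y → ε
/ S $    / / , $  match '/'
S $      / , $    output S → Y / S
Y / S $  / , $    output Y → ε
/ S $    / , $    match '/'
S $      , $      output S → ,
, $      , $      match ','
$        $        accept

The string is accepted.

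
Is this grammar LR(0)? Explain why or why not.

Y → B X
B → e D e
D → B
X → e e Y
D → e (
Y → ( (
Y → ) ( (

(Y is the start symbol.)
Yes, the grammar is LR(0)

Augment with Y' → Y and build the canonical LR(0) collection (I0 = CLOSURE({[Y' → . Y]}), then GOTO on every symbol after a dot until no new states appear). It has 18 states:
  I0: { [B → . e D e], [Y → . ( (], [Y → . ) ( (], [Y → . B X], [Y' → . Y] }  — shift
  I1: { [Y → ( . (] }  — shift
  I2: { [Y → ) . ( (] }  — shift
  I3: { [X → . e e Y], [Y → B . X] }  — shift
  I4: { [Y' → Y .] }  — accept
  I5: { [B → . e D e], [B → e . D e], [D → . B], [D → . e (] }  — shift
  I6: { [D → B .] }  — reduce
  I7: { [B → e D . e] }  — shift
  I8: { [B → . e D e], [B → e . D e], [D → . B], [D → . e (], [D → e . (] }  — shift
  I9: { [D → e ( .] }  — reduce
  I10: { [B → e D e .] }  — reduce
  I11: { [Y → B X .] }  — reduce
  I12: { [X → e . e Y] }  — shift
  I13: { [B → . e D e], [X → e e . Y], [Y → . ( (], [Y → . ) ( (], [Y → . B X] }  — shift
  I14: { [X → e e Y .] }  — reduce
  I15: { [Y → ) ( . (] }  — shift
  I16: { [Y → ) ( ( .] }  — reduce
  I17: { [Y → ( ( .] }  — reduce

Every state is either a pure shift/goto state or contains exactly one complete item and nothing to shift — no conflicts. The grammar is LR(0).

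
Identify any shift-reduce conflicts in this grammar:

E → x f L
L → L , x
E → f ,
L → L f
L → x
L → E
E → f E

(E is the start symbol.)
A shift-reduce conflict occurs when an LR(0) state has both:
  - a complete (reduce) item [A → α .] (dot at the end), and
  - a shift item [B → β . c γ] (dot before a terminal).

Augment with E' → E and build the canonical LR(0) collection (I0 = CLOSURE({[E' → . E]}), then GOTO on every symbol after a dot until no new states appear). It has 13 states:
  I0: { [E → . f ,], [E → . f E], [E → . x f L], [E' → . E] }  — shift
  I1: { [E' → E .] }  — accept
  I2: { [E → . f ,], [E → . f E], [E → . x f L], [E → f . ,], [E → f . E] }  — shift
  I3: { [E → x . f L] }  — shift
  I4: { [E → . f ,], [E → . f E], [E → . x f L], [E → x f . L], [L → . E], [L → . L , x], [L → . L f], [L → . x] }  — shift
  I5: { [L → E .] }  — reduce
  I6: { [E → x f L .], [L → L . , x], [L → L . f] }  — shift, reduce
  I7: { [E → x . f L], [L → x .] }  — shift, reduce
  I8: { [L → L , . x] }  — shift
  I9: { [L → L f .] }  — reduce
  I10: { [L → L , x .] }  — reduce
  I11: { [E → f , .] }  — reduce
  I12: { [E → f E .] }  — reduce

I6 contains reduce item [E → x f L .] and shift items [L → L . , x], [L → L . f] — shift-reduce conflict.
I7 contains reduce item [L → x .] and shift item [E → x . f L] — shift-reduce conflict.

Answer: Yes — I6: [E → x f L .] vs [L → L . , x]; I7: [L → x .] vs [E → x . f L]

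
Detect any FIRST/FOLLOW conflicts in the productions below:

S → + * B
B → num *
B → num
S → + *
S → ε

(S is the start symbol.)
Nullable non-terminals: S.

S: nullable alternative(s) S → ε; FOLLOW(S) = { $ }
  S → + * B: FIRST \ {ε} = { '+' } — disjoint from FOLLOW(S)
  S → + *: FIRST \ {ε} = { '+' } — disjoint from FOLLOW(S)
  S → ε: FIRST \ {ε} = { } — this is the only nullable alternative, skip

B has no nullable alternative, so no FIRST/FOLLOW check is needed there.

No FIRST/FOLLOW conflicts found.

Answer: No FIRST/FOLLOW conflicts.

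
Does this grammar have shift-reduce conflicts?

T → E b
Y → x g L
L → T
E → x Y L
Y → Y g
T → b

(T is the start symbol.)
No shift-reduce conflicts

Augment with T' → T and build the canonical LR(0) collection (I0 = CLOSURE({[T' → . T]}), then GOTO on every symbol after a dot until no new states appear). It has 13 states:
  I0: { [E → . x Y L], [T → . E b], [T → . b], [T' → . T] }  — shift
  I1: { [T → E . b] }  — shift
  I2: { [T' → T .] }  — accept
  I3: { [T → b .] }  — reduce
  I4: { [E → x . Y L], [Y → . Y g], [Y → . x g L] }  — shift
  I5: { [E → . x Y L], [E → x Y . L], [L → . T], [T → . E b], [T → . b], [Y → Y . g] }  — shift
  I6: { [Y → x . g L] }  — shift
  I7: { [E → . x Y L], [L → . T], [T → . E b], [T → . b], [Y → x g . L] }  — shift
  I8: { [Y → x g L .] }  — reduce
  I9: { [L → T .] }  — reduce
  I10: { [E → x Y L .] }  — reduce
  I11: { [Y → Y g .] }  — reduce
  I12: { [T → E b .] }  — reduce

No state contains both a complete item and a shift item.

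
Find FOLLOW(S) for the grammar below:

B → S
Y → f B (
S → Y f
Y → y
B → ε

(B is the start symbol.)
{ $, '(' }

To compute FOLLOW(S), find every occurrence of S on a right-hand side N → α S β: add FIRST(β) \ {ε}, and if β is empty or nullable also add FOLLOW(N). Iterate to a fixed point.

In B → S: S is at the end, add FOLLOW(B)

The FOLLOW sets referred to above (computed the same way, to a fixed point):
  FOLLOW(B) = { $, '(' }

Taking the union: FOLLOW(S) = { $, '(' }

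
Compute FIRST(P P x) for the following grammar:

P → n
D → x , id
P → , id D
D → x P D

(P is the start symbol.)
FIRST sets of the non-terminals involved (from the grammar, by fixed-point iteration):
  FIRST(P) = { ',', 'n' }

To compute FIRST(P P x), process the symbols left to right:
Symbol P is a non-terminal. Add FIRST(P) \ {ε} = { ',', 'n' }
P is not nullable (ε ∉ FIRST(P)), so stop here.
FIRST(P P x) = { ',', 'n' }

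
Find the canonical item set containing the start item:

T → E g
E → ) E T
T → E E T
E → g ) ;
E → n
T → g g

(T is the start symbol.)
{ [E → . ) E T], [E → . g ) ;], [E → . n], [T → . E E T], [T → . E g], [T → . g g], [T' → . T] }

First, augment the grammar with T' → T
I₀ = CLOSURE({ [T' → . T] }):
  [T' → . T] has the dot before T: add [T → . E g], [T → . E E T], [T → . g g]
  [T → . E g] has the dot before E: add [E → . ) E T], [E → . g ) ;], [E → . n]
No further items can be added.

I₀ = { [E → . ) E T], [E → . g ) ;], [E → . n], [T → . E E T], [T → . E g], [T → . g g], [T' → . T] }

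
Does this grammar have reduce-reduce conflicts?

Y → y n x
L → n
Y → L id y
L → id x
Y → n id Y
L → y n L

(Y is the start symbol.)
Augment with Y' → Y and build the canonical LR(0) collection (I0 = CLOSURE({[Y' → . Y]}), then GOTO on every symbol after a dot until no new states appear). It has 17 states:
  I0: { [L → . id x], [L → . n], [L → . y n L], [Y → . L id y], [Y → . n id Y], [Y → . y n x], [Y' → . Y] }  — shift
  I1: { [Y → L . id y] }  — shift
  I2: { [Y' → Y .] }  — accept
  I3: { [L → id . x] }  — shift
  I4: { [L → n .], [Y → n . id Y] }  — shift, reduce
  I5: { [L → y . n L], [Y → y . n x] }  — shift
  I6: { [L → . id x], [L → . n], [L → . y n L], [L → y n . L], [Y → y n . x] }  — shift
  I7: { [L → y n L .] }  — reduce
  I8: { [L → n .] }  — reduce
  I9: { [Y → y n x .] }  — reduce
  I10: { [L → y . n L] }  — shift
  I11: { [L → . id x], [L → . n], [L → . y n L], [L → y n . L] }  — shift
  I12: { [L → . id x], [L → . n], [L → . y n L], [Y → . L id y], [Y → . n id Y], [Y → . y n x], [Y → n id . Y] }  — shift
  I13: { [Y → n id Y .] }  — reduce
  I14: { [L → id x .] }  — reduce
  I15: { [Y → L id . y] }  — shift
  I16: { [Y → L id y .] }  — reduce

No state contains more than one complete item.

Answer: No reduce-reduce conflicts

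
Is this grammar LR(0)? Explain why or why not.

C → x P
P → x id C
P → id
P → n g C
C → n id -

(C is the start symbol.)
Augment with C' → C and build the canonical LR(0) collection (I0 = CLOSURE({[C' → . C]}), then GOTO on every symbol after a dot until no new states appear). It has 14 states:
  I0: { [C → . n id -], [C → . x P], [C' → . C] }  — shift
  I1: { [C' → C .] }  — accept
  I2: { [C → n . id -] }  — shift
  I3: { [C → x . P], [P → . id], [P → . n g C], [P → . x id C] }  — shift
  I4: { [C → x P .] }  — reduce
  I5: { [P → id .] }  — reduce
  I6: { [P → n . g C] }  — shift
  I7: { [P → x . id C] }  — shift
  I8: { [C → . n id -], [C → . x P], [P → x id . C] }  — shift
  I9: { [P → x id C .] }  — reduce
  I10: { [C → . n id -], [C → . x P], [P → n g . C] }  — shift
  I11: { [P → n g C .] }  — reduce
  I12: { [C → n id . -] }  — shift
  I13: { [C → n id - .] }  — reduce

Every state is either a pure shift/goto state or contains exactly one complete item and nothing to shift — no conflicts. The grammar is LR(0).

Answer: Yes, the grammar is LR(0)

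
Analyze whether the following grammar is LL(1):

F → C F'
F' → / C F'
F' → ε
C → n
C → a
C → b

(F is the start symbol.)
Yes, the grammar is LL(1).

A grammar is LL(1) if for each non-terminal N with multiple productions, the predict sets of those productions are pairwise disjoint, where PREDICT(N → α) = (FIRST(α) \ {ε}) ∪ (FOLLOW(N) if α ⇒* ε).

Relevant sets:
  FOLLOW(F') = { $ }

For F':
  PREDICT(F' → '/' C F') = { '/' }
  PREDICT(F' → ε) = { $ }
For C:
  PREDICT(C → n) = { 'n' }
  PREDICT(C → a) = { 'a' }
  PREDICT(C → b) = { 'b' }
F has a single production, so nothing to check there.

All predict sets are disjoint. The grammar IS LL(1).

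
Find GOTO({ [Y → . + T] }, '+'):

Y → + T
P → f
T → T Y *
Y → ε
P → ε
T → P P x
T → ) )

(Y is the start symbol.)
GOTO(I, '+') = CLOSURE({ [A → αX.β] : [A → α.Xβ] ∈ I, X = '+' })

Items with dot before '+', with the dot advanced:
  [Y → . + T] → [Y → + . T]
Closure of the advanced items:
  [Y → + . T] has the dot before T: add [T → . T Y *], [T → . P P x], [T → . ) )]
  [T → . P P x] has the dot before P: add [P → . f], [P → .]

GOTO = { [P → . f], [P → .], [T → . ) )], [T → . P P x], [T → . T Y *], [Y → + . T] }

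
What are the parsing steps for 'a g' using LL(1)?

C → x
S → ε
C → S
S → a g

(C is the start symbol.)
LL(1) parsing maintains a stack (initially the start symbol over $) and the input. At each step: if the stack top is a terminal, match it against the current input token; if it is a non-terminal N, replace it with the RHS of M[N, lookahead] (the unique production whose predict set contains the lookahead).

Stack is shown with the top on the left.

Stack  Input  Action
--------------------
C $    a g $  output C → S
S $    a g $  output S → a g
a g $  a g $  match 'a'
g $    g $    match 'g'
$      $      accept

The string is accepted.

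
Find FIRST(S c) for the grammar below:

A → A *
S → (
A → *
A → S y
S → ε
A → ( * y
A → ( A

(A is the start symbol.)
FIRST sets of the non-terminals involved (from the grammar, by fixed-point iteration):
  FIRST(S) = { '(', ε }

To compute FIRST(S c), process the symbols left to right:
Symbol S is a non-terminal. Add FIRST(S) \ {ε} = { '(' }
S is nullable (ε ∈ FIRST(S)), continue to the next symbol.
Symbol c is a terminal. Add 'c' and stop.
FIRST(S c) = { '(', 'c' }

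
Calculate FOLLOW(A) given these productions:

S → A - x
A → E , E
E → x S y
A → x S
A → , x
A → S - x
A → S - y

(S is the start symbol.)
{ '-' }

In S → A - x: A is followed by '-' x, add FIRST('-' x) \ {ε} = { '-' }

Taking the union: FOLLOW(A) = { '-' }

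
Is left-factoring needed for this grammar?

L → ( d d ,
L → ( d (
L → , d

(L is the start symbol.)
Left-factoring is needed when two productions for the same non-terminal
share a common prefix on the right-hand side.

Productions for L:
  L → ( d d ,
  L → ( d (
  L → , d

Found common prefix '( d' in productions for L

Answer: Yes, L has productions with common prefix '( d'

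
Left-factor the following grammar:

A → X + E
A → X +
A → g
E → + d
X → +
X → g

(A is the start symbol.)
A → X + A'
A' → E
A' → ε
A → g
E → + d
X → +
X → g

Left-factoring transforms A → αβ₁ | αβ₂ into A → αA' and A' → β₁ | β₂
(α is the longest common prefix among the alternatives). Repeat until
no nonterminal has two alternatives with a common prefix.

Round 1: A has alternatives sharing prefix 'X +'. Introduce A': A → X + A'
  Add: A' → E
  Add: A' → ε

No remaining common prefixes — done.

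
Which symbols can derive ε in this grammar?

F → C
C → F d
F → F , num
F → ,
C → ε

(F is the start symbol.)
ε-productions: C → ε
So C is immediately nullable.
F → C: every symbol on the right is nullable, so F is nullable too.
Every non-terminal is now nullable.
Nullable = { 'C', 'F' }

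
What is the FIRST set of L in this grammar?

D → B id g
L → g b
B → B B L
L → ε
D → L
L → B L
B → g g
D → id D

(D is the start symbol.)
FIRST sets of the other non-terminals involved (by the same procedure, iterated to a fixed point):
  FIRST(B) = { 'g' }

From L → g b:
  - g is a terminal: add 'g' and stop
From L → ε:
  - ε-production, so ε ∈ FIRST(L)
From L → B L:
  - B is a non-terminal: add FIRST(B) \ {ε} = { 'g' }
    B is not nullable, so stop

Collecting: FIRST(L) = { 'g', ε }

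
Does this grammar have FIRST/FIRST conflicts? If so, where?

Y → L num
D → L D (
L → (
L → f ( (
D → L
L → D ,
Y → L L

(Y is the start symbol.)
Yes. Y → L num / Y → L L on { '(', 'f' }; D → L D '(' / D → L on { '(', 'f' }; L → '(' / L → D ',' on { '(' }; L → f '(' '(' / L → D ',' on { 'f' }

A FIRST/FIRST conflict occurs when two productions N → α and N → β for the same non-terminal have FIRST(α) ∩ FIRST(β) ≠ ∅ (with ε ∈ FIRST of a nullable right-hand side, so two nullable alternatives also conflict).

FIRST sets of the non-terminals at (or reachable through a nullable prefix from) the front of some alternative:
  FIRST(L) = { '(', 'f' }
  FIRST(D) = { '(', 'f' }

Productions for Y:
  Y → L num: FIRST = { '(', 'f' }
  Y → L L: FIRST = { '(', 'f' }
Productions for D:
  D → L D (: FIRST = { '(', 'f' }
  D → L: FIRST = { '(', 'f' }
Productions for L:
  L → (: FIRST = { '(' }
  L → f ( (: FIRST = { 'f' }
  L → D ,: FIRST = { '(', 'f' }

Conflict for Y: Y → L num and Y → L L
  Overlap: { '(', 'f' }
Conflict for D: D → L D ( and D → L
  Overlap: { '(', 'f' }
Conflict for L: L → ( and L → D ,
  Overlap: { '(' }
Conflict for L: L → f ( ( and L → D ,
  Overlap: { 'f' }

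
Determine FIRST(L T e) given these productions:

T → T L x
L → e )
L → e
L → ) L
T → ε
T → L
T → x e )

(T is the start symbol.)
{ ')', 'e' }

FIRST sets of the non-terminals involved (from the grammar, by fixed-point iteration):
  FIRST(L) = { ')', 'e' }

To compute FIRST(L T e), process the symbols left to right:
Symbol L is a non-terminal. Add FIRST(L) \ {ε} = { ')', 'e' }
L is not nullable (ε ∉ FIRST(L)), so stop here.
FIRST(L T e) = { ')', 'e' }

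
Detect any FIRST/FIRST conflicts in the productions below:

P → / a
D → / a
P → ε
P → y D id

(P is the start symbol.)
Productions for P:
  P → / a: FIRST = { '/' }
  P → ε: FIRST = { ε }
  P → y D id: FIRST = { 'y' }
D has only one production, so no FIRST/FIRST conflict is possible there.

All alternatives of each non-terminal have pairwise disjoint FIRST sets.

Answer: No FIRST/FIRST conflicts.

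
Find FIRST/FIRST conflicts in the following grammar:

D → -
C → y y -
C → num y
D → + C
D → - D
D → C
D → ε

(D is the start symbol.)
Yes. D → '-' / D → '-' D on { '-' }

FIRST sets of the non-terminals at (or reachable through a nullable prefix from) the front of some alternative:
  FIRST(C) = { 'num', 'y' }

Productions for D:
  D → -: FIRST = { '-' }
  D → + C: FIRST = { '+' }
  D → - D: FIRST = { '-' }
  D → C: FIRST = { 'num', 'y' }
  D → ε: FIRST = { ε }
Productions for C:
  C → y y -: FIRST = { 'y' }
  C → num y: FIRST = { 'num' }

Conflict for D: D → - and D → - D
  Overlap: { '-' }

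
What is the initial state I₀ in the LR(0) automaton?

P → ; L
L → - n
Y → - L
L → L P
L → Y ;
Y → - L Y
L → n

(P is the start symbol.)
{ [P → . ; L], [P' → . P] }

First, augment the grammar with P' → P
I₀ = CLOSURE({ [P' → . P] }):
  [P' → . P] has the dot before P: add [P → . ; L]
No further items can be added.

I₀ = { [P → . ; L], [P' → . P] }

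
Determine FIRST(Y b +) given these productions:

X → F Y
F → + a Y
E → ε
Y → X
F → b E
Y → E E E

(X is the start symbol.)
{ '+', 'b' }

FIRST sets of the non-terminals involved (from the grammar, by fixed-point iteration):
  FIRST(Y) = { '+', 'b', ε }

To compute FIRST(Y b +), process the symbols left to right:
Symbol Y is a non-terminal. Add FIRST(Y) \ {ε} = { '+', 'b' }
Y is nullable (ε ∈ FIRST(Y)), continue to the next symbol.
Symbol b is a terminal. Add 'b' and stop.
FIRST(Y b +) = { '+', 'b' }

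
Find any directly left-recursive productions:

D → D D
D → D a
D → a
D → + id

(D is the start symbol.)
Yes, D is left-recursive

Direct left recursion occurs when N → N α for some non-terminal N (the right-hand side begins with the left-hand side itself).

D → D D: LEFT RECURSIVE (starts with D)
D → D a: LEFT RECURSIVE (starts with D)
D → a: starts with a
D → + id: starts with '+'

The grammar has direct left recursion on: D.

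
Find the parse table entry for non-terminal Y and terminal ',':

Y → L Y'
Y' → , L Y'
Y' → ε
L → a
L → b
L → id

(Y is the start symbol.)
Empty (error entry)

To find M[Y, ','], we find productions for Y where ',' is in the predict set (PREDICT(N → α) = (FIRST(α) \ {ε}) ∪ (FOLLOW(N) if α ⇒* ε)).

Relevant sets:
  FIRST(L) = { 'a', 'b', 'id' }

Y → L Y': PREDICT = { 'a', 'b', 'id' }

M[Y, ','] is empty (no production applies)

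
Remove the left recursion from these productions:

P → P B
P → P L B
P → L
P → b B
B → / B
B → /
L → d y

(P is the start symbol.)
P → L P'
P → b B P'
P' → B P'
P' → L B P'
P' → ε
B → / B
B → /
L → d y

P is directly left-recursive. The standard transformation for
  A → A α₁ | ... | A α_m | β₁ | ... | β_n
is
  A  → β₁ A' | ... | β_n A'
  A' → α₁ A' | ... | α_m A' | ε

P → L becomes P → L P'
P → b B becomes P → b B P'
P → P B becomes P' → B P'
P → P L B becomes P' → L B P'
Add P' → ε

Productions for other non-terminals are unchanged:
  B → / B
  B → /
  L → d y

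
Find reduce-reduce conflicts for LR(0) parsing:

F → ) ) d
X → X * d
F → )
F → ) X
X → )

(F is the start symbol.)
No reduce-reduce conflicts

A reduce-reduce conflict occurs when an LR(0) state has two complete items [A → α .] and [B → β .] — both call for a reduction, and with no lookahead the parser cannot choose between them.

Augment with F' → F and build the canonical LR(0) collection (I0 = CLOSURE({[F' → . F]}), then GOTO on every symbol after a dot until no new states appear). It has 8 states:
  I0: { [F → . ) ) d], [F → . ) X], [F → . )], [F' → . F] }  — shift
  I1: { [F → ) . ) d], [F → ) . X], [F → ) .], [X → . )], [X → . X * d] }  — shift, reduce
  I2: { [F' → F .] }  — accept
  I3: { [F → ) ) . d], [X → ) .] }  — shift, reduce
  I4: { [F → ) X .], [X → X . * d] }  — shift, reduce
  I5: { [X → X * . d] }  — shift
  I6: { [X → X * d .] }  — reduce
  I7: { [F → ) ) d .] }  — reduce

No state contains more than one complete item.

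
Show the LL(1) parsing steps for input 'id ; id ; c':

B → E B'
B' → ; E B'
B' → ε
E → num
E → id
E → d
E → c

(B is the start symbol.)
LL(1) parsing maintains a stack (initially the start symbol over $) and the input. At each step: if the stack top is a terminal, match it against the current input token; if it is a non-terminal N, replace it with the RHS of M[N, lookahead] (the unique production whose predict set contains the lookahead).

Stack is shown with the top on the left.

Stack     Input          Action
-------------------------------
B $       id ; id ; c $  output B → E B'
E B' $    id ; id ; c $  output E → id
id B' $   id ; id ; c $  match 'id'
B' $      ; id ; c $     output B' → ; E B'
; E B' $  ; id ; c $     match ';'
E B' $    id ; c $       output E → id
id B' $   id ; c $       match 'id'
B' $      ; c $          output B' → ; E B'
; E B' $  ; c $          match ';'
E B' $    c $            output E → c
c B' $    c $            match 'c'
B' $      $              output B' → ε
$         $              accept

The string is accepted.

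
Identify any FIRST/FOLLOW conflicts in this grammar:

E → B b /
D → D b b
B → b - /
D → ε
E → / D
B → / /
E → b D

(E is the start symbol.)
A FIRST/FOLLOW conflict occurs when a non-terminal N has a nullable alternative N → β (β ⇒* ε) and another alternative N → α with FIRST(α) ∩ FOLLOW(N) ≠ ∅: on such a lookahead the parser cannot decide between expanding α and letting N vanish via β.

Nullable non-terminals: D.
FIRST sets used below: FIRST(D) = { 'b', ε }

D: nullable alternative(s) D → ε; FOLLOW(D) = { $, 'b' }
  D → D b b: FIRST \ {ε} = { 'b' } — overlaps FOLLOW(D) on { 'b' }: CONFLICT
  D → ε: FIRST \ {ε} = { } — this is the only nullable alternative, skip

B, E have no nullable alternative, so no FIRST/FOLLOW check is needed there.

So the grammar has 1 FIRST/FOLLOW conflict (marked CONFLICT above).

Answer: Yes. D → D b b with FOLLOW(D) on { 'b' }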